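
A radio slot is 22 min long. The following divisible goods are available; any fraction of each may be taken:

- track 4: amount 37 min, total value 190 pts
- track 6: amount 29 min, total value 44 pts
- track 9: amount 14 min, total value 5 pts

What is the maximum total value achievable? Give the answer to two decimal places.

Take in order of value per unit:
- track 4 (190/37 per unit): 22 of 37 → value 22×190/37 = 112.9730, running total 112.97
Total 112.97.

112.97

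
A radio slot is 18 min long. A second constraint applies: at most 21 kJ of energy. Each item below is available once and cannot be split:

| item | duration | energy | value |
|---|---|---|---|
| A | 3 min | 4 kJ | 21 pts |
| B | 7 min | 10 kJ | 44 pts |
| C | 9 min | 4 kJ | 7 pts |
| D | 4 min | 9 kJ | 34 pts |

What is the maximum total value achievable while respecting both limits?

78 pts

Feasible sets respecting both limits:
- B+D: duration 11, energy 19, value 78
- A+B: duration 10, energy 14, value 65
- A+C+D: duration 16, energy 17, value 62
Best: 78 pts.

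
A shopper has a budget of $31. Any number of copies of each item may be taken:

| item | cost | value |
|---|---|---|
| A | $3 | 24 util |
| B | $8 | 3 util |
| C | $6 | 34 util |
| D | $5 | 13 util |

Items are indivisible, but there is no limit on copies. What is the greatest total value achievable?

240 util

Best value-per-unit is A at 24/3, and filling with it alone uses cost 10×3=30. No mix of the others beats 10×24 = 240.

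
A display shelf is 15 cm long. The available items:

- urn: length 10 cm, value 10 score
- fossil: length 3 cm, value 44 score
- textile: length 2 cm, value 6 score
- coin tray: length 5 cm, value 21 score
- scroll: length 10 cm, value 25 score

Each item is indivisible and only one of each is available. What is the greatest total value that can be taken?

75 score

Check high-value combinations within 15 cm:
- fossil+textile+scroll: length 3+2+10=15, value 44+6+25=75
- fossil+textile+coin tray: length 3+2+5=10, value 44+6+21=71
- fossil+scroll: length 3+10=13, value 44+25=69
Best: 75 score.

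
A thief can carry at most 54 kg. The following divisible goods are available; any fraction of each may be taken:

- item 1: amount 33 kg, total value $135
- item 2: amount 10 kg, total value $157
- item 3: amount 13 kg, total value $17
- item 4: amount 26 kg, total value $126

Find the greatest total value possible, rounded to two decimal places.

356.64

Take in order of value per unit:
- item 2 (157/10 per unit): all 10 → value 157, running total 157.00
- item 4 (126/26 per unit): all 26 → value 126, running total 283.00
- item 1 (135/33 per unit): 18 of 33 → value 18×135/33 = 73.6364, running total 356.64
Total 356.64.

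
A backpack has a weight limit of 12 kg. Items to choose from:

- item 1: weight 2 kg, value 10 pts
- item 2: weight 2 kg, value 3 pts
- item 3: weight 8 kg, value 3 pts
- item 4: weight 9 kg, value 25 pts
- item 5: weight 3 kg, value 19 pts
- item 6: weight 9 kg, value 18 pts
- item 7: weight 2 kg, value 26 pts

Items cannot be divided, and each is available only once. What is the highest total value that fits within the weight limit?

58 pts

Check high-value combinations within 12 kg:
- item 1+item 2+item 5+item 7: weight 2+2+3+2=9, value 10+3+19+26=58
- item 1+item 5+item 7: weight 2+3+2=7, value 10+19+26=55
- item 4+item 7: weight 9+2=11, value 25+26=51
- item 2+item 5+item 7: weight 2+3+2=7, value 3+19+26=48
Best: 58 pts.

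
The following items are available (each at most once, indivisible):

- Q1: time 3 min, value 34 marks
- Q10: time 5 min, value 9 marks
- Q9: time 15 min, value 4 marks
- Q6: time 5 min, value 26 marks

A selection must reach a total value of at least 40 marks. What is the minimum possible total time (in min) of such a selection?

8

Subsets with value ≥ 40, sorted by total time:
- Q1+Q6: time 8, value 60
- Q1+Q10: time 8, value 43
- Q1+Q10+Q6: time 13, value 69
Minimum time: 8 min.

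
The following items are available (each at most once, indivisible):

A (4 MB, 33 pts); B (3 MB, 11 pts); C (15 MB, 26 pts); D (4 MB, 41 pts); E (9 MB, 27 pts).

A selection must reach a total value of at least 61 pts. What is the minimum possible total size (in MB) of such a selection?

Subsets with value ≥ 61, sorted by total size:
- A+D: size 8, value 74
- A+B+D: size 11, value 85
- D+E: size 13, value 68
Minimum size: 8 MB.

8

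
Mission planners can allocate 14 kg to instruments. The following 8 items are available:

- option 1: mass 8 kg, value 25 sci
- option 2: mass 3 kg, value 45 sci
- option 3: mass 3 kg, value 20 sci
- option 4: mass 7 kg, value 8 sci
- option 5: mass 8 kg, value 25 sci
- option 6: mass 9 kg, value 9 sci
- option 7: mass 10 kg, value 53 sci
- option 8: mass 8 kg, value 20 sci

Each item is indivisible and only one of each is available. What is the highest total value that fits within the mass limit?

Check high-value combinations within 14 kg:
- option 2+option 7: mass 3+10=13, value 45+53=98
- option 1+option 2+option 3: mass 8+3+3=14, value 25+45+20=90
- option 2+option 3+option 5: mass 3+3+8=14, value 45+20+25=90
- option 2+option 3+option 8: mass 3+3+8=14, value 45+20+20=85
Best: 98 sci.

98 sci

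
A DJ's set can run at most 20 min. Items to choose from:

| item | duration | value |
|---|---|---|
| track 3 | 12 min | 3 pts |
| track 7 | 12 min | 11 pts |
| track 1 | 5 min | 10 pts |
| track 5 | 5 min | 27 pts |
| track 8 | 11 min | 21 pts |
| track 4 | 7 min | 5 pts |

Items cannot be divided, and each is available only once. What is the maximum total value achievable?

Check high-value combinations within 20 min:
- track 5+track 8: duration 5+11=16, value 27+21=48
- track 1+track 5+track 4: duration 5+5+7=17, value 10+27+5=42
- track 7+track 5: duration 12+5=17, value 11+27=38
- track 1+track 5: duration 5+5=10, value 10+27=37
- track 5+track 4: duration 5+7=12, value 27+5=32
Best: 48 pts.

48 pts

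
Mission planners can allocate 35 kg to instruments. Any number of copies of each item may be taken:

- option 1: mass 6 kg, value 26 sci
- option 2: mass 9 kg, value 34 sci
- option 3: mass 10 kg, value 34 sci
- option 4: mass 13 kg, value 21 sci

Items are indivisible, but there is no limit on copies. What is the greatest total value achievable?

138 sci

Best value-per-unit is option 1 at 26/6; filling with it alone gives 5×26 = 130.
Optimal mix: 4×option 1 + 1×option 2 → mass 33, value 138.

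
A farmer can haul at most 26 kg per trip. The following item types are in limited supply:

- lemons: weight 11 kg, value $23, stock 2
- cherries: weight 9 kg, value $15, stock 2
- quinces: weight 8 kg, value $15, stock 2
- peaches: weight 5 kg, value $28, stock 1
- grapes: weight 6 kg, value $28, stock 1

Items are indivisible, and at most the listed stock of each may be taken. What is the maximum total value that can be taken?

Best selections within weight 26 and stock limits:
- 1×lemons + 1×peaches + 1×grapes: weight 22, value 79
- 1×quinces + 1×peaches + 1×grapes: weight 19, value 71
- 1×cherries + 1×peaches + 1×grapes: weight 20, value 71
- 1×lemons + 1×quinces + 1×peaches: weight 24, value 66
Best: $79.

$79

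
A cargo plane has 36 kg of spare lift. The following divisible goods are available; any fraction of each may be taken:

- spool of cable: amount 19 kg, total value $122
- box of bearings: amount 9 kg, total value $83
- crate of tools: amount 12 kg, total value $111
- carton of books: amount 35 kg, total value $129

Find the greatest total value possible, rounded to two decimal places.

Take in order of value per unit:
- crate of tools (111/12 per unit): all 12 → value 111, running total 111.00
- box of bearings (83/9 per unit): all 9 → value 83, running total 194.00
- spool of cable (122/19 per unit): 15 of 19 → value 15×122/19 = 96.3158, running total 290.32
Total 290.32.

290.32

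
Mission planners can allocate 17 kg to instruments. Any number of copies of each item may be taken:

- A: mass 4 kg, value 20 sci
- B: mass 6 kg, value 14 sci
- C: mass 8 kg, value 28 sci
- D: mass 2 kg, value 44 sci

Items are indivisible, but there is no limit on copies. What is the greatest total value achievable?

352 sci

Best value-per-unit is D at 44/2, and filling with it alone uses mass 8×2=16. No mix of the others beats 8×44 = 352.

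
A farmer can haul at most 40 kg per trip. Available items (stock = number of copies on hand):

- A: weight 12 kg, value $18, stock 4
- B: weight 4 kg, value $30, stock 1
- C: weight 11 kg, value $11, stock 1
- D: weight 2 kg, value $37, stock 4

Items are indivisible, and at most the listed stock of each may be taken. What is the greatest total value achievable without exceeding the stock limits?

$214

Best selections within weight 40 and stock limits:
- 2×A + 1×B + 4×D: weight 36, value 214
- 1×A + 1×B + 1×C + 4×D: weight 35, value 207
Best: $214.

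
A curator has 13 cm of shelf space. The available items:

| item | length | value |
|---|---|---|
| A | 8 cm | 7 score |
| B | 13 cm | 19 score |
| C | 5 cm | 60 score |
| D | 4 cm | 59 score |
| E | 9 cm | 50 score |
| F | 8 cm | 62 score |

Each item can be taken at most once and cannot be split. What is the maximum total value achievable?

Check high-value combinations within 13 cm:
- C+F: length 5+8=13, value 60+62=122
- D+F: length 4+8=12, value 59+62=121
- C+D: length 5+4=9, value 60+59=119
- D+E: length 4+9=13, value 59+50=109
Best: 122 score.

122 score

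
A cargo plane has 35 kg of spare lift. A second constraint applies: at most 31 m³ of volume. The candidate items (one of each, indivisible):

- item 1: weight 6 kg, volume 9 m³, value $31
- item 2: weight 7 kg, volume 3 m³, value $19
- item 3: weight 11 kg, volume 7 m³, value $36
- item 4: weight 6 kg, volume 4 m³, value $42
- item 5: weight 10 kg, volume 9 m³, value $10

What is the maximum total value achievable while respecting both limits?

Feasible sets respecting both limits:
- item 1+item 2+item 3+item 4: weight 30, volume 23, value 128
- item 1+item 3+item 4+item 5: weight 33, volume 29, value 119
- item 1+item 3+item 4: weight 23, volume 20, value 109
Best: $128.

$128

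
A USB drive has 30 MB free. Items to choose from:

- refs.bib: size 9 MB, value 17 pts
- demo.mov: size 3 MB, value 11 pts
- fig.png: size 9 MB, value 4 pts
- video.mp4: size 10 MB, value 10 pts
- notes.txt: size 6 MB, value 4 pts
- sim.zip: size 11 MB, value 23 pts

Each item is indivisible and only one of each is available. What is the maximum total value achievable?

55 pts

Check high-value combinations within 30 MB:
- refs.bib+demo.mov+notes.txt+sim.zip: size 9+3+6+11=29, value 17+11+4+23=55
- refs.bib+demo.mov+sim.zip: size 9+3+11=23, value 17+11+23=51
- refs.bib+video.mp4+sim.zip: size 9+10+11=30, value 17+10+23=50
- demo.mov+video.mp4+notes.txt+sim.zip: size 3+10+6+11=30, value 11+10+4+23=48
- demo.mov+video.mp4+sim.zip: size 3+10+11=24, value 11+10+23=44
Best: 55 pts.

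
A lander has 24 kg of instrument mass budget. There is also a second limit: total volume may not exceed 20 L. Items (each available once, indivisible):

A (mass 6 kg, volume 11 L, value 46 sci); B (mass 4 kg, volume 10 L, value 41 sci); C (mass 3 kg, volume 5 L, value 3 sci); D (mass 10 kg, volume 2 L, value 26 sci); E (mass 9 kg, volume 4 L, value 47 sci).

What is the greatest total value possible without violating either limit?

Feasible sets respecting both limits:
- B+D+E: mass 23, volume 16, value 114
- A+C+E: mass 18, volume 20, value 96
- A+E: mass 15, volume 15, value 93
Best: 114 sci.

114 sci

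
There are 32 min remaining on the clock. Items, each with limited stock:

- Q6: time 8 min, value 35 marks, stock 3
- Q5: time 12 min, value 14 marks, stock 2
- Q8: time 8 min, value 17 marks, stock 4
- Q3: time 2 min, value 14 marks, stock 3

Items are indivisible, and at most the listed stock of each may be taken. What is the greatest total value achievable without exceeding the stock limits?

147 marks

Best selections within time 32 and stock limits:
- 3×Q6 + 3×Q3: time 30, value 147
- 3×Q6 + 2×Q3: time 28, value 133
- 2×Q6 + 1×Q8 + 3×Q3: time 30, value 129
- 3×Q6 + 1×Q8: time 32, value 122
Best: 147 marks.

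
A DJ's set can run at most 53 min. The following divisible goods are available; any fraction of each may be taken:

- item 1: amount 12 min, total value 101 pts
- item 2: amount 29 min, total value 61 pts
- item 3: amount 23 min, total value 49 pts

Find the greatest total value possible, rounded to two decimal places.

187.86

Take in order of value per unit:
- item 1 (101/12 per unit): all 12 → value 101, running total 101.00
- item 3 (49/23 per unit): all 23 → value 49, running total 150.00
- item 2 (61/29 per unit): 18 of 29 → value 18×61/29 = 37.8621, running total 187.86
Total 187.86.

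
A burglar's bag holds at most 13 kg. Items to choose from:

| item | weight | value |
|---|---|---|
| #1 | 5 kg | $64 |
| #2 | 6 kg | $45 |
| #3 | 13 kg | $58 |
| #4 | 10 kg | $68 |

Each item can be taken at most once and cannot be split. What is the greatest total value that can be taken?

$109

This is a 0/1 knapsack; check combinations near the capacity.
- #1+#2: weight 5+6=11, value 64+45=109
- #4: weight 10, value 68
- #1: weight 5, value 64
Best: $109.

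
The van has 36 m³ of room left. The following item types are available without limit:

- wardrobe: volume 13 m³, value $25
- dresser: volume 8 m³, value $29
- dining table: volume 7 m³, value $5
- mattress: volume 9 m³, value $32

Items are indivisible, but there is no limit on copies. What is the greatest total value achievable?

$128

Best value-per-unit is dresser at 29/8; filling with it alone gives 4×29 = 116.
Optimal mix: 4×mattress → volume 36, value 128.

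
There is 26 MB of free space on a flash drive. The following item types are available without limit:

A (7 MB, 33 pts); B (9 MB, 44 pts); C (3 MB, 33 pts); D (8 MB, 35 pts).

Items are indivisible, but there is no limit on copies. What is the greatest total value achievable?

Best value-per-unit is C at 33/3, and filling with it alone uses size 8×3=24. No mix of the others beats 8×33 = 264.

264 pts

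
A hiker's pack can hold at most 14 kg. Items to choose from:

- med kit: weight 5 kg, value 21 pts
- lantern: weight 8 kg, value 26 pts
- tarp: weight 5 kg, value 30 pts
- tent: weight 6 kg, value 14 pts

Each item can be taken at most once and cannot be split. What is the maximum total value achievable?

Check high-value combinations within 14 kg:
- lantern+tarp: weight 8+5=13, value 26+30=56
- med kit+tarp: weight 5+5=10, value 21+30=51
- med kit+lantern: weight 5+8=13, value 21+26=47
- tarp+tent: weight 5+6=11, value 30+14=44
- lantern+tent: weight 8+6=14, value 26+14=40
Best: 56 pts.

56 pts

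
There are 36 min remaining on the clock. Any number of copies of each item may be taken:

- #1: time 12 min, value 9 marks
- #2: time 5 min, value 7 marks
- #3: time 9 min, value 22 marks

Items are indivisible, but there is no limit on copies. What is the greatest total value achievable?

88 marks

Best value-per-unit is #3 at 22/9, and filling with it alone uses time 4×9=36. No mix of the others beats 4×22 = 88.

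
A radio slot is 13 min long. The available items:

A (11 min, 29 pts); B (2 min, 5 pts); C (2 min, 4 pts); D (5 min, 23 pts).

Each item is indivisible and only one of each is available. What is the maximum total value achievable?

34 pts

Check high-value combinations within 13 min:
- A+B: duration 11+2=13, value 29+5=34
- A+C: duration 11+2=13, value 29+4=33
- B+C+D: duration 2+2+5=9, value 5+4+23=32
- A: duration 11, value 29
- B+D: duration 2+5=7, value 5+23=28
Best: 34 pts.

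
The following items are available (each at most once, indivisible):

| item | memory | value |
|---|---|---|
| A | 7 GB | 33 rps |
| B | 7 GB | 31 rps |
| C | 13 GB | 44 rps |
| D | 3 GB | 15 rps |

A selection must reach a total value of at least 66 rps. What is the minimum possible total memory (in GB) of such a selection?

Subsets with value ≥ 66, sorted by total memory:
- A+B+D: memory 17, value 79
- A+C: memory 20, value 77
Minimum memory: 17 GB.

17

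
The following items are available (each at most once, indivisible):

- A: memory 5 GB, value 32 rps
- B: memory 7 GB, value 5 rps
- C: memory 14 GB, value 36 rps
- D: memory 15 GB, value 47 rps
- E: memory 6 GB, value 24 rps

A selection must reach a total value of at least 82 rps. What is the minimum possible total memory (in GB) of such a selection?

25

Subsets with value ≥ 82, sorted by total memory:
- A+C+E: memory 25, value 92
- A+D+E: memory 26, value 103
- A+B+D: memory 27, value 84
- C+D: memory 29, value 83
Minimum memory: 25 GB.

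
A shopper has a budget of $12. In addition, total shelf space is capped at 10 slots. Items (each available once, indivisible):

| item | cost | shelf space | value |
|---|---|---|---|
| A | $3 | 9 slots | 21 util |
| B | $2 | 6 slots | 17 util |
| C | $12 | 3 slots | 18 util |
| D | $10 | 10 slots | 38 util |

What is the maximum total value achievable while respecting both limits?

38 util

Feasible sets respecting both limits:
- D: cost 10, shelf space 10, value 38
- A: cost 3, shelf space 9, value 21
- C: cost 12, shelf space 3, value 18
Best: 38 util.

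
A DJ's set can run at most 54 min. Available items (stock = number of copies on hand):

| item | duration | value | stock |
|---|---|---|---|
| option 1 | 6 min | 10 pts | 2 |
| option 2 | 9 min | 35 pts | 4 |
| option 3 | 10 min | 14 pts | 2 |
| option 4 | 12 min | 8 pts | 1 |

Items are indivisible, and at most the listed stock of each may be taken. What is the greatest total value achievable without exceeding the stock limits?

Best selections within duration 54 and stock limits:
- 1×option 1 + 4×option 2 + 1×option 3: duration 52, value 164
- 2×option 1 + 4×option 2: duration 48, value 160
Best: 164 pts.

164 pts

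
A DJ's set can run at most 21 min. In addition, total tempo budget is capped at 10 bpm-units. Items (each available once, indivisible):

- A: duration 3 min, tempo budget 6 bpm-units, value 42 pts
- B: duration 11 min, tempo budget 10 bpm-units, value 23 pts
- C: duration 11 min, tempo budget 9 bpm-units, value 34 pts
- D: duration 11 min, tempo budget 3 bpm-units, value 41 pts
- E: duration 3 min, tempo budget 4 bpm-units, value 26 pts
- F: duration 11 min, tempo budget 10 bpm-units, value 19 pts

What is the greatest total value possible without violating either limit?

83 pts

Feasible sets respecting both limits:
- A+D: duration 14, tempo budget 9, value 83
- A+E: duration 6, tempo budget 10, value 68
- D+E: duration 14, tempo budget 7, value 67
Best: 83 pts.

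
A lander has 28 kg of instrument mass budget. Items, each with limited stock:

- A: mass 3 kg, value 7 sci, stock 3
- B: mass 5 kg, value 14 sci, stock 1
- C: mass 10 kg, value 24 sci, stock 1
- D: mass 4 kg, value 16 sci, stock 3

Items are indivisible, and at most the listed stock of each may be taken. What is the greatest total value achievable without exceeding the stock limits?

86 sci

Top feasible selections:
- 1×B + 1×C + 3×D: mass 27, value 86
- 2×A + 1×C + 3×D: mass 28, value 86
- 3×A + 1×B + 3×D: mass 26, value 83
- 1×A + 1×C + 3×D: mass 25, value 79
Best: 86 sci.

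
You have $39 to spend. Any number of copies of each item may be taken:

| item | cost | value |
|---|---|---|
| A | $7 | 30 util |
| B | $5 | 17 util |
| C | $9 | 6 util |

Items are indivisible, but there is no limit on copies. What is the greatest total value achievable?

Best value-per-unit is A at 30/7; filling with it alone gives 5×30 = 150.
Optimal mix: 4×A + 2×B → cost 38, value 154.

154 util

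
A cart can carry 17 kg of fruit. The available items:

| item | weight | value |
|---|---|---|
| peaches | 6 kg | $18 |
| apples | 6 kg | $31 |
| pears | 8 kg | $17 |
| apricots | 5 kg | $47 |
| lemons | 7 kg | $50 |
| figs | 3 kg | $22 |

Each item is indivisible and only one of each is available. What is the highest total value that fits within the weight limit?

Check high-value combinations within 17 kg:
- apricots+lemons+figs: weight 5+7+3=15, value 47+50+22=119
- apples+lemons+figs: weight 6+7+3=16, value 31+50+22=103
- apples+apricots+figs: weight 6+5+3=14, value 31+47+22=100
Best: $119.

$119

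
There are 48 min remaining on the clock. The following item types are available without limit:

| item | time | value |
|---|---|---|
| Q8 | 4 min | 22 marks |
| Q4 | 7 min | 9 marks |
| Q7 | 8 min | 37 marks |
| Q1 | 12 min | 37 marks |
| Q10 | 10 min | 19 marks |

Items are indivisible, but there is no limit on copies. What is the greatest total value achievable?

Best value-per-unit is Q8 at 22/4, and filling with it alone uses time 12×4=48. No mix of the others beats 12×22 = 264.

264 marks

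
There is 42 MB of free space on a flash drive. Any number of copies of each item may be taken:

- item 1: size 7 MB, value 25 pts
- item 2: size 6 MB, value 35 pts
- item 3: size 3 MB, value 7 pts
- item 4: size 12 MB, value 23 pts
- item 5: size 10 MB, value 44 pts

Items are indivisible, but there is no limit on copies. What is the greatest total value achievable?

Best value-per-unit is item 2 at 35/6, and filling with it alone uses size 7×6=42. No mix of the others beats 7×35 = 245.

245 pts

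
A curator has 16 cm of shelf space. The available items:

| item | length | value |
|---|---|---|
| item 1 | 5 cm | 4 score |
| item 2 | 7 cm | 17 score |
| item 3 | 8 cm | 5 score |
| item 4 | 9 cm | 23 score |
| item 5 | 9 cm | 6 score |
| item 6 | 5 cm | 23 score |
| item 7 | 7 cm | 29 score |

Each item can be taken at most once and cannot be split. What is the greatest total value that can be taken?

Check high-value combinations within 16 cm:
- item 6+item 7: length 5+7=12, value 23+29=52
- item 4+item 7: length 9+7=16, value 23+29=52
- item 4+item 6: length 9+5=14, value 23+23=46
Best: 52 score.

52 score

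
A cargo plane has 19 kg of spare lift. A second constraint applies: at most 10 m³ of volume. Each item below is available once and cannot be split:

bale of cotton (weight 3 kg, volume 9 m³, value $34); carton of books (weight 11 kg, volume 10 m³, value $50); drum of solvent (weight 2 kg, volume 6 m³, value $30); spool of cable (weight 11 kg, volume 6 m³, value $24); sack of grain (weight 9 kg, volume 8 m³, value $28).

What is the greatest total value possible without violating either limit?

Feasible sets respecting both limits:
- carton of books: weight 11, volume 10, value 50
- bale of cotton: weight 3, volume 9, value 34
- drum of solvent: weight 2, volume 6, value 30
- sack of grain: weight 9, volume 8, value 28
Best: $50.

$50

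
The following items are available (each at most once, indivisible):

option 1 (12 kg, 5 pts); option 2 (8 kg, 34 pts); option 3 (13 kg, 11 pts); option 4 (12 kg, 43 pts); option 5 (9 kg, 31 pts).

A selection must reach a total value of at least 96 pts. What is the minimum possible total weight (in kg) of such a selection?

Subsets with value ≥ 96, sorted by total weight:
- option 2+option 4+option 5: weight 29, value 108
- option 1+option 2+option 4+option 5: weight 41, value 113
- option 2+option 3+option 4+option 5: weight 42, value 119
Minimum weight: 29 kg.

29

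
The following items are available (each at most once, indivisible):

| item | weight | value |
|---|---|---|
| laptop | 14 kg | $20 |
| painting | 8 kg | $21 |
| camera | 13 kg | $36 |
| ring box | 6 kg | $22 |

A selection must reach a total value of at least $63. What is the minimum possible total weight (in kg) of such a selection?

27

Subsets with value ≥ 63, sorted by total weight:
- painting+camera+ring box: weight 27, value 79
- laptop+painting+ring box: weight 28, value 63
- laptop+camera+ring box: weight 33, value 78
Minimum weight: 27 kg.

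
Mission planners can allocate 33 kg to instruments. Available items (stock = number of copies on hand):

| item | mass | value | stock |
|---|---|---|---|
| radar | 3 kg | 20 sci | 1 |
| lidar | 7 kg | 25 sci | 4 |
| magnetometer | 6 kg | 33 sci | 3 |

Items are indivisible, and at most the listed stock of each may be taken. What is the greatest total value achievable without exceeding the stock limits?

Top feasible selections:
- 2×lidar + 3×magnetometer: mass 32, value 149
- 1×radar + 1×lidar + 3×magnetometer: mass 28, value 144
Best: 149 sci.

149 sci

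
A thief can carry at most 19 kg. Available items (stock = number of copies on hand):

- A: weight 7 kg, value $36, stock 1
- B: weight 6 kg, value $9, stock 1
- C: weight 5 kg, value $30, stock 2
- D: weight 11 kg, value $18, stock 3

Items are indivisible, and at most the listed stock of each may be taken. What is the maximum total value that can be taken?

Top feasible selections:
- 1×A + 2×C: weight 17, value 96
- 1×A + 1×B + 1×C: weight 18, value 75
- 1×B + 2×C: weight 16, value 69
Best: $96.

$96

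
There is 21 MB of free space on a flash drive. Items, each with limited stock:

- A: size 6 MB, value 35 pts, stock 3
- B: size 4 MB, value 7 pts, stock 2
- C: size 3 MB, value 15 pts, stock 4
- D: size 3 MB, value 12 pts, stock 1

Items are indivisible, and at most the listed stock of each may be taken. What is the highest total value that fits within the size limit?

120 pts

Top feasible selections:
- 3×A + 1×C: size 21, value 120
- 3×A + 1×D: size 21, value 117
Best: 120 pts.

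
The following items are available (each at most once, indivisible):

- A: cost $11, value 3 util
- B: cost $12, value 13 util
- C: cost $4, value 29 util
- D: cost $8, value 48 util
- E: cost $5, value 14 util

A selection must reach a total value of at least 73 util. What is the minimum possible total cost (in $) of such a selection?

12

Subsets with value ≥ 73, sorted by total cost:
- C+D: cost 12, value 77
- C+D+E: cost 17, value 91
- A+C+D: cost 23, value 80
Minimum cost: 12 $.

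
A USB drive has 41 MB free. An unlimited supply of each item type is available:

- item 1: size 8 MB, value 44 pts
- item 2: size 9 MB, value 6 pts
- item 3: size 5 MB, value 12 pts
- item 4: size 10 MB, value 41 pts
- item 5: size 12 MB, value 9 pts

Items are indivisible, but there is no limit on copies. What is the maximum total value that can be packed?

Best value-per-unit is item 1 at 44/8, and filling with it alone uses size 5×8=40. No mix of the others beats 5×44 = 220.

220 pts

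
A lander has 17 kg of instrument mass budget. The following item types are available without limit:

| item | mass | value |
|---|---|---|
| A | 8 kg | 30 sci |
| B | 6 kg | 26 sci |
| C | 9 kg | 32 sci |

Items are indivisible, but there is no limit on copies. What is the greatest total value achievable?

Best value-per-unit is B at 26/6; filling with it alone gives 2×26 = 52.
Optimal mix: 1×A + 1×C → mass 17, value 62.

62 sci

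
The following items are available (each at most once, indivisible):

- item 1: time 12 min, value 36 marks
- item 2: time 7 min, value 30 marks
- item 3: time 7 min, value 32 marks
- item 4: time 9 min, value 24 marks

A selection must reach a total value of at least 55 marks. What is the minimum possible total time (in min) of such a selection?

Subsets with value ≥ 55, sorted by total time:
- item 2+item 3: time 14, value 62
- item 3+item 4: time 16, value 56
- item 1+item 3: time 19, value 68
Minimum time: 14 min.

14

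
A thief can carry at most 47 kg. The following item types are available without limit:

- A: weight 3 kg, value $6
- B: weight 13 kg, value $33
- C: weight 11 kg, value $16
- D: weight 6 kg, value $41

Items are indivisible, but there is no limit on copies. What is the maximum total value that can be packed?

$293

Best value-per-unit is D at 41/6; filling with it alone gives 7×41 = 287.
Optimal mix: 1×A + 7×D → weight 45, value 293.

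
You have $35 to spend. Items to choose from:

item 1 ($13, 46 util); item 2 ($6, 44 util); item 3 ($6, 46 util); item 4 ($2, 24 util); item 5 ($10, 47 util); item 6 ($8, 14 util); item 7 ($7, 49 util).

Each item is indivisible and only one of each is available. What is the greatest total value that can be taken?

210 util

Check high-value combinations within $35:
- item 2+item 3+item 4+item 5+item 7: cost 6+6+2+10+7=31, value 44+46+24+47+49=210
- item 1+item 2+item 3+item 4+item 7: cost 13+6+6+2+7=34, value 46+44+46+24+49=209
- item 2+item 3+item 5+item 7: cost 6+6+10+7=29, value 44+46+47+49=186
- item 1+item 2+item 3+item 7: cost 13+6+6+7=32, value 46+44+46+49=185
- item 1+item 2+item 3+item 5: cost 13+6+6+10=35, value 46+44+46+47=183
Best: 210 util.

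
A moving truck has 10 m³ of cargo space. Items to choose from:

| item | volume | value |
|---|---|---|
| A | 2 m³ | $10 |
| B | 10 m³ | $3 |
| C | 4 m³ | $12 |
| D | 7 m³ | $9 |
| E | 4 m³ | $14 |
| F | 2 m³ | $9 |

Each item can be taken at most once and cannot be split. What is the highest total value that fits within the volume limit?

Check high-value combinations within 10 m³:
- A+C+E: volume 2+4+4=10, value 10+12+14=36
- C+E+F: volume 4+4+2=10, value 12+14+9=35
- A+E+F: volume 2+4+2=8, value 10+14+9=33
Best: $36.

$36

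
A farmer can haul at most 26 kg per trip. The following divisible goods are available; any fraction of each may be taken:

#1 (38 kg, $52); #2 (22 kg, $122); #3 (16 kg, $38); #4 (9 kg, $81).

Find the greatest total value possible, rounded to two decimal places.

175.27

Take in order of value per unit:
- #4 (81/9 per unit): all 9 → value 81, running total 81.00
- #2 (122/22 per unit): 17 of 22 → value 17×122/22 = 94.2727, running total 175.27
Total 175.27.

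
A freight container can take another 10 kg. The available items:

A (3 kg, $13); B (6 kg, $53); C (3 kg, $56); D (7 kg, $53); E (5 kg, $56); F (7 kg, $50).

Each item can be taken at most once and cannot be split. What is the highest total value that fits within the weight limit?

Check high-value combinations within 10 kg:
- C+E: weight 3+5=8, value 56+56=112
- B+C: weight 6+3=9, value 53+56=109
- C+D: weight 3+7=10, value 56+53=109
- C+F: weight 3+7=10, value 56+50=106
- A+C: weight 3+3=6, value 13+56=69
Best: $112.

$112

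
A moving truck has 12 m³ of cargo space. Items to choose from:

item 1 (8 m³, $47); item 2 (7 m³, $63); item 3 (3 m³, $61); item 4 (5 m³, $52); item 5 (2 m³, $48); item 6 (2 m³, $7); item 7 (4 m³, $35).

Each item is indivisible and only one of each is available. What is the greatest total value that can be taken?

Check high-value combinations within 12 m³:
- item 2+item 3+item 5: volume 7+3+2=12, value 63+61+48=172
- item 3+item 4+item 5+item 6: volume 3+5+2+2=12, value 61+52+48+7=168
- item 3+item 4+item 5: volume 3+5+2=10, value 61+52+48=161
Best: $172.

$172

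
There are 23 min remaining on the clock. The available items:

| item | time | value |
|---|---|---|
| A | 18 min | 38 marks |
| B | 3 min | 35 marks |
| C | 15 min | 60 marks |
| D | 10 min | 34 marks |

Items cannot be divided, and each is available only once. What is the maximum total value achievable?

This is a 0/1 knapsack; check combinations near the capacity.
- B+C: time 3+15=18, value 35+60=95
- A+B: time 18+3=21, value 38+35=73
- B+D: time 3+10=13, value 35+34=69
- C: time 15, value 60
Best: 95 marks.

95 marks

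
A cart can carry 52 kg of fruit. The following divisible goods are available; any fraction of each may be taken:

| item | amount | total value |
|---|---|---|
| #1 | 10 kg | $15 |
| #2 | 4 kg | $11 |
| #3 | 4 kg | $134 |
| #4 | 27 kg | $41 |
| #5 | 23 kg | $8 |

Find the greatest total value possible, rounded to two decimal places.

203.43

Take in order of value per unit:
- #3 (134/4 per unit): all 4 → value 134, running total 134.00
- #2 (11/4 per unit): all 4 → value 11, running total 145.00
- #4 (41/27 per unit): all 27 → value 41, running total 186.00
- #1 (15/10 per unit): all 10 → value 15, running total 201.00
- #5 (8/23 per unit): 7 of 23 → value 7×8/23 = 2.4348, running total 203.43
Total 203.43.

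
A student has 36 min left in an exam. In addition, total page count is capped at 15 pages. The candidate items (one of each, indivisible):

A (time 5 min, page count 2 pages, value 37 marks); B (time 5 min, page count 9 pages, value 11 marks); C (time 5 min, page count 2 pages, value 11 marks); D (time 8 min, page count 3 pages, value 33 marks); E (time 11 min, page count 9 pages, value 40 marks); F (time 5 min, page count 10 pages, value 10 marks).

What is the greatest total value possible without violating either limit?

Feasible sets respecting both limits:
- A+D+E: time 24, page count 14, value 110
- A+C+E: time 21, page count 13, value 88
- C+D+E: time 24, page count 14, value 84
- A+B+D: time 18, page count 14, value 81
Best: 110 marks.

110 marks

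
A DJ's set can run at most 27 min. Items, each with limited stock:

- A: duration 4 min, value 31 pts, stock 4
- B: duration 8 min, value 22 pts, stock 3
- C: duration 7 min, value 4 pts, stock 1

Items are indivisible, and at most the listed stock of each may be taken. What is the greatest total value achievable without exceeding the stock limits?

146 pts

Best selections within duration 27 and stock limits:
- 4×A + 1×B: duration 24, value 146
- 4×A + 1×C: duration 23, value 128
- 4×A: duration 16, value 124
- 3×A + 1×B + 1×C: duration 27, value 119
Best: 146 pts.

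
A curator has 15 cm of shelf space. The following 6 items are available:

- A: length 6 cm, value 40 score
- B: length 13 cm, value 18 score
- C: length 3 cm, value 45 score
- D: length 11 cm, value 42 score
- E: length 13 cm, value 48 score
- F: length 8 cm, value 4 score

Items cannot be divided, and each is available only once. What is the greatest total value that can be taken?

Check high-value combinations within 15 cm:
- C+D: length 3+11=14, value 45+42=87
- A+C: length 6+3=9, value 40+45=85
- C+F: length 3+8=11, value 45+4=49
- E: length 13, value 48
Best: 87 score.

87 score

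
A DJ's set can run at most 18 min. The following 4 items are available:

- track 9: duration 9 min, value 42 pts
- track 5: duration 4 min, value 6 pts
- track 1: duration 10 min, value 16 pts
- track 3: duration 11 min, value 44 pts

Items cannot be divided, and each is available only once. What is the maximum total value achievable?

50 pts

Check high-value combinations within 18 min:
- track 5+track 3: duration 4+11=15, value 6+44=50
- track 9+track 5: duration 9+4=13, value 42+6=48
- track 3: duration 11, value 44
- track 9: duration 9, value 42
Best: 50 pts.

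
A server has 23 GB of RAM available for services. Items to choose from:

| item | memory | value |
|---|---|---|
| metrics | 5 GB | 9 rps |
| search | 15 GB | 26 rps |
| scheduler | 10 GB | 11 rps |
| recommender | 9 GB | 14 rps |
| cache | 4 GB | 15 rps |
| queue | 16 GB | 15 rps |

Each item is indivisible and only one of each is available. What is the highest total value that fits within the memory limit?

Check high-value combinations within 23 GB:
- search+cache: memory 15+4=19, value 26+15=41
- scheduler+recommender+cache: memory 10+9+4=23, value 11+14+15=40
- metrics+recommender+cache: memory 5+9+4=18, value 9+14+15=38
Best: 41 rps.

41 rps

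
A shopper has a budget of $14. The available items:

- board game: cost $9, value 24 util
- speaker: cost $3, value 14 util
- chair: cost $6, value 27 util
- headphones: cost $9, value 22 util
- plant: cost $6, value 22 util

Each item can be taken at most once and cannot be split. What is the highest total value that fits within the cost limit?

49 util

Check high-value combinations within $14:
- chair+plant: cost 6+6=12, value 27+22=49
- speaker+chair: cost 3+6=9, value 14+27=41
- board game+speaker: cost 9+3=12, value 24+14=38
- speaker+plant: cost 3+6=9, value 14+22=36
Best: 49 util.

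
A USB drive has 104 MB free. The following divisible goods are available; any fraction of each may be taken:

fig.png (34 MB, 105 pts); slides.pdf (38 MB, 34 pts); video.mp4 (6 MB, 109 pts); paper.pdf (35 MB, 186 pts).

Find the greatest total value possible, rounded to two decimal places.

425.95

Take in order of value per unit:
- video.mp4 (109/6 per unit): all 6 → value 109, running total 109.00
- paper.pdf (186/35 per unit): all 35 → value 186, running total 295.00
- fig.png (105/34 per unit): all 34 → value 105, running total 400.00
- slides.pdf (34/38 per unit): 29 of 38 → value 29×34/38 = 25.9474, running total 425.95
Total 425.95.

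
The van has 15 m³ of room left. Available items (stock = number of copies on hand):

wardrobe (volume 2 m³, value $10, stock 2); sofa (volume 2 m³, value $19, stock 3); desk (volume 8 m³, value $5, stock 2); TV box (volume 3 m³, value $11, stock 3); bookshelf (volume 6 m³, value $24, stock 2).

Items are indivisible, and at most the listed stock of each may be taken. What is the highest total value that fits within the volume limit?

Top feasible selections:
- 3×sofa + 1×TV box + 1×bookshelf: volume 15, value 92
- 1×wardrobe + 3×sofa + 1×bookshelf: volume 14, value 91
- 3×sofa + 3×TV box: volume 15, value 90
Best: $92.

$92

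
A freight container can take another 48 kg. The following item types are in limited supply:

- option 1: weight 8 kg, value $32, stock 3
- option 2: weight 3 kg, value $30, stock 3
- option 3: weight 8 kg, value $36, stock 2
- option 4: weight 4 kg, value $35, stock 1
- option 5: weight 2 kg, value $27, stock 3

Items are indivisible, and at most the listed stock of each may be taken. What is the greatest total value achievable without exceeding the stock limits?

Best selections within weight 48 and stock limits:
- 2×option 1 + 2×option 2 + 2×option 3 + 1×option 4 + 3×option 5: weight 48, value 312
- 1×option 1 + 3×option 2 + 2×option 3 + 1×option 4 + 3×option 5: weight 43, value 310
- 3×option 1 + 2×option 2 + 1×option 3 + 1×option 4 + 3×option 5: weight 48, value 308
- 2×option 1 + 3×option 2 + 2×option 3 + 3×option 5: weight 47, value 307
Best: $312.

$312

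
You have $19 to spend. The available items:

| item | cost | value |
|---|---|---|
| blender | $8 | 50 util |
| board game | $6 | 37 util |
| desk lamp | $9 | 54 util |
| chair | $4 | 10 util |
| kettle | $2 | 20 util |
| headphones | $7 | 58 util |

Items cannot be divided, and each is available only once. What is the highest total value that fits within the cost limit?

132 util

Check high-value combinations within $19:
- desk lamp+kettle+headphones: cost 9+2+7=18, value 54+20+58=132
- blender+kettle+headphones: cost 8+2+7=17, value 50+20+58=128
- board game+chair+kettle+headphones: cost 6+4+2+7=19, value 37+10+20+58=125
- blender+desk lamp+kettle: cost 8+9+2=19, value 50+54+20=124
- blender+chair+headphones: cost 8+4+7=19, value 50+10+58=118
Best: 132 util.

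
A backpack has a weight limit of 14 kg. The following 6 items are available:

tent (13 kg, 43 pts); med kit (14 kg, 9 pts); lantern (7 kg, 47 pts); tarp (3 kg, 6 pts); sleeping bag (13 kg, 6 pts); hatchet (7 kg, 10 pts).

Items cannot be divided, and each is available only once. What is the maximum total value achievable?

57 pts

Check high-value combinations within 14 kg:
- lantern+hatchet: weight 7+7=14, value 47+10=57
- lantern+tarp: weight 7+3=10, value 47+6=53
- lantern: weight 7, value 47
- tent: weight 13, value 43
- tarp+hatchet: weight 3+7=10, value 6+10=16
Best: 57 pts.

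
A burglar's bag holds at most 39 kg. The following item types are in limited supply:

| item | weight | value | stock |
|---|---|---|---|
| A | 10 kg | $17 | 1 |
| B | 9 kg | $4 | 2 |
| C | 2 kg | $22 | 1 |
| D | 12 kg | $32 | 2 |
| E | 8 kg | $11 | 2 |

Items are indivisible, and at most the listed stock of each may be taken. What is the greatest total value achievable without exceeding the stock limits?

$103

Best selections within weight 39 and stock limits:
- 1×A + 1×C + 2×D: weight 36, value 103
- 1×C + 2×D + 1×E: weight 34, value 97
Best: $103.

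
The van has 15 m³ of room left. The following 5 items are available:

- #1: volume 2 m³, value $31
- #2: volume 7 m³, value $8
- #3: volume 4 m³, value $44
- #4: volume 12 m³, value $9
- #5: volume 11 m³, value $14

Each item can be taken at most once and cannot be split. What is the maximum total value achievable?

This is a 0/1 knapsack; check combinations near the capacity.
- #1+#2+#3: volume 2+7+4=13, value 31+8+44=83
- #1+#3: volume 2+4=6, value 31+44=75
- #3+#5: volume 4+11=15, value 44+14=58
- #2+#3: volume 7+4=11, value 8+44=52
- #1+#5: volume 2+11=13, value 31+14=45
Best: $83.

$83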